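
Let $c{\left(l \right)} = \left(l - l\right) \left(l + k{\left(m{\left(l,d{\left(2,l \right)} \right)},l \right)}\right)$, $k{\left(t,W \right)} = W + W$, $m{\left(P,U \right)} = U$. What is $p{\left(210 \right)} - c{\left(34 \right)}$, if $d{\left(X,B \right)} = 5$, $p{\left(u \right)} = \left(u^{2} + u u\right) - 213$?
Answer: $87987$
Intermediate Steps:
$p{\left(u \right)} = -213 + 2 u^{2}$ ($p{\left(u \right)} = \left(u^{2} + u^{2}\right) - 213 = 2 u^{2} - 213 = -213 + 2 u^{2}$)
$k{\left(t,W \right)} = 2 W$
$c{\left(l \right)} = 0$ ($c{\left(l \right)} = \left(l - l\right) \left(l + 2 l\right) = 0 \cdot 3 l = 0$)
$p{\left(210 \right)} - c{\left(34 \right)} = \left(-213 + 2 \cdot 210^{2}\right) - 0 = \left(-213 + 2 \cdot 44100\right) + 0 = \left(-213 + 88200\right) + 0 = 87987 + 0 = 87987$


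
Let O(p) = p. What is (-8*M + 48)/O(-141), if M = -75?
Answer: -216/47 ≈ -4.5957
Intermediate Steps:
(-8*M + 48)/O(-141) = (-8*(-75) + 48)/(-141) = (600 + 48)*(-1/141) = 648*(-1/141) = -216/47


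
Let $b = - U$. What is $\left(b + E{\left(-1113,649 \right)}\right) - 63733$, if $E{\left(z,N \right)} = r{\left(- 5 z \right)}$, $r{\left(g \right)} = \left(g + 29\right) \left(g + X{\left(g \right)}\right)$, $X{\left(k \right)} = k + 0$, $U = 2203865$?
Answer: $59993622$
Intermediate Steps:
$X{\left(k \right)} = k$
$r{\left(g \right)} = 2 g \left(29 + g\right)$ ($r{\left(g \right)} = \left(g + 29\right) \left(g + g\right) = \left(29 + g\right) 2 g = 2 g \left(29 + g\right)$)
$b = -2203865$ ($b = \left(-1\right) 2203865 = -2203865$)
$E{\left(z,N \right)} = - 10 z \left(29 - 5 z\right)$ ($E{\left(z,N \right)} = 2 \left(- 5 z\right) \left(29 - 5 z\right) = - 10 z \left(29 - 5 z\right)$)
$\left(b + E{\left(-1113,649 \right)}\right) - 63733 = \left(-2203865 + 10 \left(-1113\right) \left(-29 + 5 \left(-1113\right)\right)\right) - 63733 = \left(-2203865 + 10 \left(-1113\right) \left(-29 - 5565\right)\right) - 63733 = \left(-2203865 + 10 \left(-1113\right) \left(-5594\right)\right) - 63733 = \left(-2203865 + 62261220\right) - 63733 = 60057355 - 63733 = 59993622$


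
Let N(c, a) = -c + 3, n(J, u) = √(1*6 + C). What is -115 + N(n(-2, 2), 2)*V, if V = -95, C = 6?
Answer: -400 + 190*√3 ≈ -70.910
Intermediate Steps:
n(J, u) = 2*√3 (n(J, u) = √(1*6 + 6) = √(6 + 6) = √12 = 2*√3)
N(c, a) = 3 - c
-115 + N(n(-2, 2), 2)*V = -115 + (3 - 2*√3)*(-95) = -115 + (-285 + 190*√3) = -400 + 190*√3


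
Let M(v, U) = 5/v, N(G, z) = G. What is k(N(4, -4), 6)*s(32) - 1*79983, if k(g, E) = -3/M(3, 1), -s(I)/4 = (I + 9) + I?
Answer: -397287/5 ≈ -79457.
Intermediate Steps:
s(I) = -36 - 8*I (s(I) = -4*((I + 9) + I) = -4*((9 + I) + I) = -4*(9 + 2*I) = -36 - 8*I)
k(g, E) = -9/5 (k(g, E) = -3/(5/3) = -3/(5*(⅓)) = -3/5/3 = -3*⅗ = -9/5)
k(N(4, -4), 6)*s(32) - 1*79983 = -9*(-36 - 8*32)/5 - 1*79983 = -9*(-36 - 256)/5 - 79983 = -9/5*(-292) - 79983 = 2628/5 - 79983 = -397287/5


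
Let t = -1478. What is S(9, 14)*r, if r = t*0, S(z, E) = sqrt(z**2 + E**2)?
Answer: 0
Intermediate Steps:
S(z, E) = sqrt(E**2 + z**2)
r = 0 (r = -1478*0 = 0)
S(9, 14)*r = sqrt(14**2 + 9**2)*0 = sqrt(196 + 81)*0 = sqrt(277)*0 = 0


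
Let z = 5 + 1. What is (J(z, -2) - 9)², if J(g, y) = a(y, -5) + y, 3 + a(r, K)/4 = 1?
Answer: 361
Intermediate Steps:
a(r, K) = -8 (a(r, K) = -12 + 4*1 = -12 + 4 = -8)
z = 6
J(g, y) = -8 + y
(J(z, -2) - 9)² = ((-8 - 2) - 9)² = (-10 - 9)² = (-19)² = 361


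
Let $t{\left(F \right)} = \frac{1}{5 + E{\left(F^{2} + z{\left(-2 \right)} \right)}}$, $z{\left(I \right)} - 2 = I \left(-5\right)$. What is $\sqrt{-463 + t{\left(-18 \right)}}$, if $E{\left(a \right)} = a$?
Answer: $\frac{i \sqrt{53837762}}{341} \approx 21.517 i$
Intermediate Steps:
$z{\left(I \right)} = 2 - 5 I$ ($z{\left(I \right)} = 2 + I \left(-5\right) = 2 - 5 I$)
$t{\left(F \right)} = \frac{1}{17 + F^{2}}$ ($t{\left(F \right)} = \frac{1}{5 + \left(F^{2} + \left(2 - -10\right)\right)} = \frac{1}{5 + \left(F^{2} + \left(2 + 10\right)\right)} = \frac{1}{5 + \left(F^{2} + 12\right)} = \frac{1}{5 + \left(12 + F^{2}\right)} = \frac{1}{17 + F^{2}}$)
$\sqrt{-463 + t{\left(-18 \right)}} = \sqrt{-463 + \frac{1}{17 + \left(-18\right)^{2}}} = \sqrt{-463 + \frac{1}{17 + 324}} = \sqrt{-463 + \frac{1}{341}} = \sqrt{- \frac{157882}{341}} = \frac{i \sqrt{53837762}}{341}$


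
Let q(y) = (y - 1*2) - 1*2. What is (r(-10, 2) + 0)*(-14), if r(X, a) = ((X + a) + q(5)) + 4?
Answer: 42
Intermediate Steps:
q(y) = -4 + y (q(y) = (y - 2) - 2 = (-2 + y) - 2 = -4 + y)
r(X, a) = 5 + X + a (r(X, a) = ((X + a) + (-4 + 5)) + 4 = ((X + a) + 1) + 4 = (1 + X + a) + 4 = 5 + X + a)
(r(-10, 2) + 0)*(-14) = ((5 - 10 + 2) + 0)*(-14) = (-3 + 0)*(-14) = -3*(-14) = 42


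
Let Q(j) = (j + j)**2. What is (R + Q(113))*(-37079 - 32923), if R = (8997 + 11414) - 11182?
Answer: -4221470610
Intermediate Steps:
Q(j) = 4*j**2 (Q(j) = (2*j)**2 = 4*j**2)
R = 9229 (R = 20411 - 11182 = 9229)
(R + Q(113))*(-37079 - 32923) = (9229 + 4*113**2)*(-37079 - 32923) = (9229 + 4*12769)*(-70002) = (9229 + 51076)*(-70002) = 60305*(-70002) = -4221470610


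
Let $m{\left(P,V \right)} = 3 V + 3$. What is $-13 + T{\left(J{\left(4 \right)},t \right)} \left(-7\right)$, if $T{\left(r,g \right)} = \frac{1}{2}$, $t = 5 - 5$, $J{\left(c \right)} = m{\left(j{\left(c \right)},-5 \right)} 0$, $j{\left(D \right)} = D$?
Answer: $- \frac{33}{2} \approx -16.5$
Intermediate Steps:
$m{\left(P,V \right)} = 3 + 3 V$
$J{\left(c \right)} = 0$ ($J{\left(c \right)} = \left(3 + 3 \left(-5\right)\right) 0 = \left(3 - 15\right) 0 = \left(-12\right) 0 = 0$)
$t = 0$
$T{\left(r,g \right)} = \frac{1}{2}$
$-13 + T{\left(J{\left(4 \right)},t \right)} \left(-7\right) = -13 + \frac{1}{2} \left(-7\right) = -13 - \frac{7}{2} = - \frac{33}{2}$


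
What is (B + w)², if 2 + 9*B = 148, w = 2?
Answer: 26896/81 ≈ 332.05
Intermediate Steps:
B = 146/9 (B = -2/9 + (⅑)*148 = -2/9 + 148/9 = 146/9 ≈ 16.222)
(B + w)² = (146/9 + 2)² = (164/9)² = 26896/81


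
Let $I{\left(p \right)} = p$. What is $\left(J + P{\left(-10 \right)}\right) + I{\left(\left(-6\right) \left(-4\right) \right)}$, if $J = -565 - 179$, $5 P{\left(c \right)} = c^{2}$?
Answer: $-700$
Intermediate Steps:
$P{\left(c \right)} = \frac{c^{2}}{5}$
$J = -744$ ($J = -565 - 179 = -744$)
$\left(J + P{\left(-10 \right)}\right) + I{\left(\left(-6\right) \left(-4\right) \right)} = \left(-744 + \frac{\left(-10\right)^{2}}{5}\right) - -24 = \left(-744 + \frac{1}{5} \cdot 100\right) + 24 = \left(-744 + 20\right) + 24 = -724 + 24 = -700$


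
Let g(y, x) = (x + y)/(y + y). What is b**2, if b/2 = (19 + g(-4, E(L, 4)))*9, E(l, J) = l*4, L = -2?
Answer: 136161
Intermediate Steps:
E(l, J) = 4*l
g(y, x) = (x + y)/(2*y) (g(y, x) = (x + y)/((2*y)) = (x + y)*(1/(2*y)) = (x + y)/(2*y))
b = 369 (b = 2*((19 + (1/2)*(4*(-2) - 4)/(-4))*9) = 2*((19 + (1/2)*(-1/4)*(-8 - 4))*9) = 2*((19 + (1/2)*(-1/4)*(-12))*9) = 2*((19 + 3/2)*9) = 2*((41/2)*9) = 2*(369/2) = 369)
b**2 = 369**2 = 136161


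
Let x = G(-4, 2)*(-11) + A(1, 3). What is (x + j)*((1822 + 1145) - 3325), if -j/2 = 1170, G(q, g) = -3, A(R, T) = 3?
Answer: 824832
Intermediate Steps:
j = -2340 (j = -2*1170 = -2340)
x = 36 (x = -3*(-11) + 3 = 33 + 3 = 36)
(x + j)*((1822 + 1145) - 3325) = (36 - 2340)*((1822 + 1145) - 3325) = -2304*(2967 - 3325) = -2304*(-358) = 824832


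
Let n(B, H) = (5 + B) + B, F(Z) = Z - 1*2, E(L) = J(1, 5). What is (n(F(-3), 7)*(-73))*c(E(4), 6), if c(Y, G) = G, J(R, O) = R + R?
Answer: 2190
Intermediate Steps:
J(R, O) = 2*R
E(L) = 2 (E(L) = 2*1 = 2)
F(Z) = -2 + Z (F(Z) = Z - 2 = -2 + Z)
n(B, H) = 5 + 2*B
(n(F(-3), 7)*(-73))*c(E(4), 6) = ((5 + 2*(-2 - 3))*(-73))*6 = ((5 + 2*(-5))*(-73))*6 = ((5 - 10)*(-73))*6 = -5*(-73)*6 = 365*6 = 2190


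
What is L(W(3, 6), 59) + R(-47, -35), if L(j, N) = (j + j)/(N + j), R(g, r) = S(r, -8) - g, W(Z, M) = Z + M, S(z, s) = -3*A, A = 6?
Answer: 995/34 ≈ 29.265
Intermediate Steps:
S(z, s) = -18 (S(z, s) = -3*6 = -18)
W(Z, M) = M + Z
R(g, r) = -18 - g
L(j, N) = 2*j/(N + j) (L(j, N) = (2*j)/(N + j) = 2*j/(N + j))
L(W(3, 6), 59) + R(-47, -35) = 2*(6 + 3)/(59 + (6 + 3)) + (-18 - 1*(-47)) = 2*9/(59 + 9) + (-18 + 47) = 2*9/68 + 29 = 2*9*(1/68) + 29 = 9/34 + 29 = 995/34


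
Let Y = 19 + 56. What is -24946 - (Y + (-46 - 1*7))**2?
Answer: -25430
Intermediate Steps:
Y = 75
-24946 - (Y + (-46 - 1*7))**2 = -24946 - (75 + (-46 - 1*7))**2 = -24946 - (75 + (-46 - 7))**2 = -24946 - (75 - 53)**2 = -24946 - 1*22**2 = -24946 - 1*484 = -24946 - 484 = -25430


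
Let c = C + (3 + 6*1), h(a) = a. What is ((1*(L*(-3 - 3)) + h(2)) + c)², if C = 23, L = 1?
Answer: 784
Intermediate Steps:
c = 32 (c = 23 + (3 + 6*1) = 23 + (3 + 6) = 23 + 9 = 32)
((1*(L*(-3 - 3)) + h(2)) + c)² = ((1*(1*(-3 - 3)) + 2) + 32)² = ((1*(1*(-6)) + 2) + 32)² = ((1*(-6) + 2) + 32)² = ((-6 + 2) + 32)² = (-4 + 32)² = 28² = 784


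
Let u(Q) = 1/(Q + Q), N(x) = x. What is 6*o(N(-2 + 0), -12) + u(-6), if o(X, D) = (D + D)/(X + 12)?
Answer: -869/60 ≈ -14.483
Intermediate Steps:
o(X, D) = 2*D/(12 + X) (o(X, D) = (2*D)/(12 + X) = 2*D/(12 + X))
u(Q) = 1/(2*Q)
6*o(N(-2 + 0), -12) + u(-6) = 6*(2*(-12)/(12 + (-2 + 0))) + (½)/(-6) = 6*(2*(-12)/(12 - 2)) + (½)*(-⅙) = 6*(2*(-12)/10) - 1/12 = 6*(2*(-12)*(⅒)) - 1/12 = 6*(-12/5) - 1/12 = -72/5 - 1/12 = -869/60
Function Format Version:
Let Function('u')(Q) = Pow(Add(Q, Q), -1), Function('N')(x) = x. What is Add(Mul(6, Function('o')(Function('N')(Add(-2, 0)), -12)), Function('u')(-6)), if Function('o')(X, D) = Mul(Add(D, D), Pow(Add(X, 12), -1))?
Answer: Rational(-869, 60) ≈ -14.483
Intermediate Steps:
Function('o')(X, D) = Mul(2, D, Pow(Add(12, X), -1)) (Function('o')(X, D) = Mul(Mul(2, D), Pow(Add(12, X), -1)) = Mul(2, D, Pow(Add(12, X), -1)))
Function('u')(Q) = Mul(Rational(1, 2), Pow(Q, -1)) (Function('u')(Q) = Pow(Mul(2, Q), -1) = Mul(Rational(1, 2), Pow(Q, -1)))
Add(Mul(6, Function('o')(Function('N')(Add(-2, 0)), -12)), Function('u')(-6)) = Add(Mul(6, Mul(2, -12, Pow(Add(12, Add(-2, 0)), -1))), Mul(Rational(1, 2), Pow(-6, -1))) = Add(Mul(6, Mul(2, -12, Pow(Add(12, -2), -1))), Mul(Rational(1, 2), Rational(-1, 6))) = Add(Mul(6, Mul(2, -12, Pow(10, -1))), Rational(-1, 12)) = Add(Mul(6, Mul(2, -12, Rational(1, 10))), Rational(-1, 12)) = Add(Mul(6, Rational(-12, 5)), Rational(-1, 12)) = Add(Rational(-72, 5), Rational(-1, 12)) = Rational(-869, 60)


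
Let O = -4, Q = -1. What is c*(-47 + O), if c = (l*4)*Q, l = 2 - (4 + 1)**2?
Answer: -4692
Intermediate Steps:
l = -23 (l = 2 - 1*5**2 = 2 - 1*25 = 2 - 25 = -23)
c = 92 (c = -23*4*(-1) = -92*(-1) = 92)
c*(-47 + O) = 92*(-47 - 4) = 92*(-51) = -4692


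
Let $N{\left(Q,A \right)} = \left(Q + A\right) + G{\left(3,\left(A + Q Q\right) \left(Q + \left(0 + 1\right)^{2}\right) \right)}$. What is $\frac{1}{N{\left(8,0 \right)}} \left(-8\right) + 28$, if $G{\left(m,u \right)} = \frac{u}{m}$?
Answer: $\frac{699}{25} \approx 27.96$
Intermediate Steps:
$N{\left(Q,A \right)} = A + Q + \frac{\left(1 + Q\right) \left(A + Q^{2}\right)}{3}$ ($N{\left(Q,A \right)} = \left(Q + A\right) + \frac{\left(A + Q Q\right) \left(Q + \left(0 + 1\right)^{2}\right)}{3} = \left(A + Q\right) + \left(A + Q^{2}\right) \left(Q + 1^{2}\right) \frac{1}{3} = \left(A + Q\right) + \left(A + Q^{2}\right) \left(Q + 1\right) \frac{1}{3} = \left(A + Q\right) + \left(A + Q^{2}\right) \left(1 + Q\right) \frac{1}{3} = \left(A + Q\right) + \left(1 + Q\right) \left(A + Q^{2}\right) \frac{1}{3} = \left(A + Q\right) + \frac{\left(1 + Q\right) \left(A + Q^{2}\right)}{3} = A + Q + \frac{\left(1 + Q\right) \left(A + Q^{2}\right)}{3}$)
$\frac{1}{N{\left(8,0 \right)}} \left(-8\right) + 28 = \frac{1}{8 + \frac{8^{2}}{3} + \frac{8^{3}}{3} + \frac{4}{3} \cdot 0 + \frac{1}{3} \cdot 0 \cdot 8} \left(-8\right) + 28 = \frac{1}{8 + \frac{1}{3} \cdot 64 + \frac{1}{3} \cdot 512 + 0 + 0} \left(-8\right) + 28 = \frac{1}{8 + \frac{64}{3} + \frac{512}{3} + 0 + 0} \left(-8\right) + 28 = \frac{1}{200} \left(-8\right) + 28 = - \frac{1}{25} + 28 = \frac{699}{25}$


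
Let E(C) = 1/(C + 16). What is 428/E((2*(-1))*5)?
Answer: 2568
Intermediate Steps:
E(C) = 1/(16 + C)
428/E((2*(-1))*5) = 428/(1/(16 + (2*(-1))*5)) = 428/(1/(16 - 2*5)) = 428/(1/(16 - 10)) = 428/(1/6) = 428*6 = 2568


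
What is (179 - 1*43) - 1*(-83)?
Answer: 219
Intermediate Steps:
(179 - 1*43) - 1*(-83) = (179 - 43) + 83 = 136 + 83 = 219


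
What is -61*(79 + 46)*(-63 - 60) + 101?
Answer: 937976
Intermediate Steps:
-61*(79 + 46)*(-63 - 60) + 101 = -7625*(-123) + 101 = -61*(-15375) + 101 = 937875 + 101 = 937976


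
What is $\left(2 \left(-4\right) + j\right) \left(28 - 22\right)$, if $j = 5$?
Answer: $-18$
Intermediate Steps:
$\left(2 \left(-4\right) + j\right) \left(28 - 22\right) = \left(2 \left(-4\right) + 5\right) \left(28 - 22\right) = \left(-8 + 5\right) 6 = \left(-3\right) 6 = -18$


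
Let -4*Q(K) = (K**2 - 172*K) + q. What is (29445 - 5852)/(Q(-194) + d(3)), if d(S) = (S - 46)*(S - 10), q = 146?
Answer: -47186/34973 ≈ -1.3492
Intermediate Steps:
d(S) = (-46 + S)*(-10 + S)
Q(K) = -73/2 + 43*K - K**2/4 (Q(K) = -((K**2 - 172*K) + 146)/4 = -(146 + K**2 - 172*K)/4 = -73/2 + 43*K - K**2/4)
(29445 - 5852)/(Q(-194) + d(3)) = (29445 - 5852)/((-73/2 + 43*(-194) - 1/4*(-194)**2) + (460 + 3**2 - 56*3)) = 23593/((-73/2 - 8342 - 1/4*37636) + (460 + 9 - 168)) = 23593/((-73/2 - 8342 - 9409) + 301) = 23593/(-35575/2 + 301) = 23593/(-34973/2) = 23593*(-2/34973) = -47186/34973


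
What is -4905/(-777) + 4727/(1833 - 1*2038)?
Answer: -889118/53095 ≈ -16.746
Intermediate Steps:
-4905/(-777) + 4727/(1833 - 1*2038) = -4905*(-1/777) + 4727/(1833 - 2038) = 1635/259 + 4727/(-205) = 1635/259 + 4727*(-1/205) = 1635/259 - 4727/205 = -889118/53095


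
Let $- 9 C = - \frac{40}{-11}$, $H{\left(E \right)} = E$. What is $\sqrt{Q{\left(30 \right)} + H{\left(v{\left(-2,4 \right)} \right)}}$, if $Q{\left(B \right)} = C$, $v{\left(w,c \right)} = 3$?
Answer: $\frac{\sqrt{2827}}{33} \approx 1.6112$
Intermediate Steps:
$C = - \frac{40}{99}$ ($C = - \frac{\left(-40\right) \frac{1}{-11}}{9} = - \frac{\left(-40\right) \left(- \frac{1}{11}\right)}{9} = \left(- \frac{1}{9}\right) \frac{40}{11} = - \frac{40}{99} \approx -0.40404$)
$Q{\left(B \right)} = - \frac{40}{99}$
$\sqrt{Q{\left(30 \right)} + H{\left(v{\left(-2,4 \right)} \right)}} = \sqrt{- \frac{40}{99} + 3} = \sqrt{\frac{257}{99}} = \frac{\sqrt{2827}}{33}$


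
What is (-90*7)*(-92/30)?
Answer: 1932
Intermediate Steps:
(-90*7)*(-92/30) = -(-57960)/30 = -630*(-46/15) = 1932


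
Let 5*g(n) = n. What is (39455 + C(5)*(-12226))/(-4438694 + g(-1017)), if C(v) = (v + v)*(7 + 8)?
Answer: 8972225/22194487 ≈ 0.40425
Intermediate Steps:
C(v) = 30*v (C(v) = (2*v)*15 = 30*v)
g(n) = n/5
(39455 + C(5)*(-12226))/(-4438694 + g(-1017)) = (39455 + (30*5)*(-12226))/(-4438694 + (⅕)*(-1017)) = (39455 + 150*(-12226))/(-4438694 - 1017/5) = (39455 - 1833900)/(-22194487/5) = -1794445*(-5/22194487) = 8972225/22194487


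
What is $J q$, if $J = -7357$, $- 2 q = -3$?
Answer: $- \frac{22071}{2} \approx -11036.0$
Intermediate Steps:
$q = \frac{3}{2}$ ($q = \left(- \frac{1}{2}\right) \left(-3\right) = \frac{3}{2} \approx 1.5$)
$J q = \left(-7357\right) \frac{3}{2} = - \frac{22071}{2}$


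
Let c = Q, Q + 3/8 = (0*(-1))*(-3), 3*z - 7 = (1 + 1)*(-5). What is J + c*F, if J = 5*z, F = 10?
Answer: -35/4 ≈ -8.7500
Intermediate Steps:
z = -1 (z = 7/3 + ((1 + 1)*(-5))/3 = 7/3 + (2*(-5))/3 = 7/3 + (⅓)*(-10) = 7/3 - 10/3 = -1)
Q = -3/8 (Q = -3/8 + (0*(-1))*(-3) = -3/8 + 0*(-3) = -3/8 + 0 = -3/8 ≈ -0.37500)
c = -3/8 ≈ -0.37500
J = -5 (J = 5*(-1) = -5)
J + c*F = -5 - 3/8*10 = -5 - 15/4 = -35/4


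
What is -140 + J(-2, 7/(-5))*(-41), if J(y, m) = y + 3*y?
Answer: 188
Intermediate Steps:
J(y, m) = 4*y
-140 + J(-2, 7/(-5))*(-41) = -140 + (4*(-2))*(-41) = -140 - 8*(-41) = -140 + 328 = 188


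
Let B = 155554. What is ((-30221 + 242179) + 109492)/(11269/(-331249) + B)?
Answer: 35493330350/17175698559 ≈ 2.0665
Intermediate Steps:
((-30221 + 242179) + 109492)/(11269/(-331249) + B) = ((-30221 + 242179) + 109492)/(11269/(-331249) + 155554) = (211958 + 109492)/(11269*(-1/331249) + 155554) = 321450/(-11269/331249 + 155554) = 321450/(51527095677/331249) = 321450*(331249/51527095677) = 35493330350/17175698559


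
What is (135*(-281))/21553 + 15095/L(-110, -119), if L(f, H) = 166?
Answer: 319045325/3577798 ≈ 89.174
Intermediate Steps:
(135*(-281))/21553 + 15095/L(-110, -119) = (135*(-281))/21553 + 15095/166 = -37935*1/21553 + 15095*(1/166) = -37935/21553 + 15095/166 = 319045325/3577798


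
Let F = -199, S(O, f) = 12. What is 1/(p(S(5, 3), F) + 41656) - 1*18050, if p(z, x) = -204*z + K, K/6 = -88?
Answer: -698173999/38680 ≈ -18050.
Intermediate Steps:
K = -528 (K = 6*(-88) = -528)
p(z, x) = -528 - 204*z (p(z, x) = -204*z - 528 = -528 - 204*z)
1/(p(S(5, 3), F) + 41656) - 1*18050 = 1/((-528 - 204*12) + 41656) - 1*18050 = 1/((-528 - 2448) + 41656) - 18050 = 1/(-2976 + 41656) - 18050 = 1/38680 - 18050 = -698173999/38680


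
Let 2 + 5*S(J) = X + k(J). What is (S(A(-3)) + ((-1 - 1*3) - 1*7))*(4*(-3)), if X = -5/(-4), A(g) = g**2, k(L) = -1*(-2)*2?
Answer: 621/5 ≈ 124.20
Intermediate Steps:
k(L) = 4 (k(L) = 2*2 = 4)
X = 5/4 (X = -5*(-1/4) = 5/4 ≈ 1.2500)
S(J) = 13/20 (S(J) = -2/5 + (5/4 + 4)/5 = -2/5 + (1/5)*(21/4) = -2/5 + 21/20 = 13/20)
(S(A(-3)) + ((-1 - 1*3) - 1*7))*(4*(-3)) = (13/20 + ((-1 - 1*3) - 1*7))*(4*(-3)) = (13/20 + ((-1 - 3) - 7))*(-12) = (13/20 + (-4 - 7))*(-12) = (13/20 - 11)*(-12) = -207/20*(-12) = 621/5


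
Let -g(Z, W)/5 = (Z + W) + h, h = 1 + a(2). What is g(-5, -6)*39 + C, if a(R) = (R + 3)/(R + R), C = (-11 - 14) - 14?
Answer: 6669/4 ≈ 1667.3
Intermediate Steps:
C = -39 (C = -25 - 14 = -39)
a(R) = (3 + R)/(2*R) (a(R) = (3 + R)/((2*R)) = (3 + R)*(1/(2*R)) = (3 + R)/(2*R))
h = 9/4 (h = 1 + (½)*(3 + 2)/2 = 1 + (½)*(½)*5 = 1 + 5/4 = 9/4 ≈ 2.2500)
g(Z, W) = -45/4 - 5*W - 5*Z (g(Z, W) = -5*((Z + W) + 9/4) = -5*((W + Z) + 9/4) = -5*(9/4 + W + Z) = -45/4 - 5*W - 5*Z)
g(-5, -6)*39 + C = (-45/4 - 5*(-6) - 5*(-5))*39 - 39 = (-45/4 + 30 + 25)*39 - 39 = (175/4)*39 - 39 = 6825/4 - 39 = 6669/4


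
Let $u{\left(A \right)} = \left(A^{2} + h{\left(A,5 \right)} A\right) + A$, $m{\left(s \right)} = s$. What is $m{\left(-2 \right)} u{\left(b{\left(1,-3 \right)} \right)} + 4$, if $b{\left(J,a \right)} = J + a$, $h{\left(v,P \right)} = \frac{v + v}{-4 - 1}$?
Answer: $\frac{16}{5} \approx 3.2$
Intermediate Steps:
$h{\left(v,P \right)} = - \frac{2 v}{5}$ ($h{\left(v,P \right)} = \frac{2 v}{-5} = 2 v \left(- \frac{1}{5}\right) = - \frac{2 v}{5}$)
$u{\left(A \right)} = A + \frac{3 A^{2}}{5}$ ($u{\left(A \right)} = \left(A^{2} + - \frac{2 A}{5} A\right) + A = \left(A^{2} - \frac{2 A^{2}}{5}\right) + A = \frac{3 A^{2}}{5} + A = A + \frac{3 A^{2}}{5}$)
$m{\left(-2 \right)} u{\left(b{\left(1,-3 \right)} \right)} + 4 = - 2 \frac{\left(1 - 3\right) \left(5 + 3 \left(1 - 3\right)\right)}{5} + 4 = - 2 \cdot \frac{1}{5} \left(-2\right) \left(5 + 3 \left(-2\right)\right) + 4 = - 2 \cdot \frac{1}{5} \left(-2\right) \left(5 - 6\right) + 4 = - 2 \cdot \frac{1}{5} \left(-2\right) \left(-1\right) + 4 = \left(-2\right) \frac{2}{5} + 4 = - \frac{4}{5} + 4 = \frac{16}{5}$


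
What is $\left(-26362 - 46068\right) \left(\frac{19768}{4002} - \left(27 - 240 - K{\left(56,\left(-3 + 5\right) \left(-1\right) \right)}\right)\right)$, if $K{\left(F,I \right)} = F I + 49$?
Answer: $- \frac{22455762620}{2001} \approx -1.1222 \cdot 10^{7}$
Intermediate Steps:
$K{\left(F,I \right)} = 49 + F I$
$\left(-26362 - 46068\right) \left(\frac{19768}{4002} - \left(27 - 240 - K{\left(56,\left(-3 + 5\right) \left(-1\right) \right)}\right)\right) = \left(-26362 - 46068\right) \left(\frac{19768}{4002} - \left(-22 - 240 - 56 \left(-3 + 5\right) \left(-1\right)\right)\right) = - 72430 \left(19768 \cdot \frac{1}{4002} + \left(\left(49 + 56 \cdot 2 \left(-1\right)\right) - \left(27 - 240\right)\right)\right) = - 72430 \left(\frac{9884}{2001} + \left(\left(49 + 56 \left(-2\right)\right) - -213\right)\right) = - 72430 \left(\frac{9884}{2001} + \left(\left(49 - 112\right) + 213\right)\right) = - 72430 \left(\frac{9884}{2001} + \left(-63 + 213\right)\right) = - 72430 \left(\frac{9884}{2001} + 150\right) = \left(-72430\right) \frac{310034}{2001} = - \frac{22455762620}{2001}$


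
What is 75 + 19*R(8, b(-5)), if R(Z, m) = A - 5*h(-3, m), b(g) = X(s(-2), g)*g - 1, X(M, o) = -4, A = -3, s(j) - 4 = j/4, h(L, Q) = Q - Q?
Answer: 18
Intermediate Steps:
h(L, Q) = 0
s(j) = 4 + j/4
b(g) = -1 - 4*g (b(g) = -4*g - 1 = -1 - 4*g)
R(Z, m) = -3 (R(Z, m) = -3 - 5*0 = -3 + 0 = -3)
75 + 19*R(8, b(-5)) = 75 + 19*(-3) = 75 - 57 = 18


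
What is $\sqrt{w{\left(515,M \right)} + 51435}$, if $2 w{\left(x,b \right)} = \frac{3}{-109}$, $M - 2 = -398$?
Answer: $\frac{\sqrt{2444396286}}{218} \approx 226.79$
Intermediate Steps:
$M = -396$ ($M = 2 - 398 = -396$)
$w{\left(x,b \right)} = - \frac{3}{218}$ ($w{\left(x,b \right)} = \frac{3 \frac{1}{-109}}{2} = \frac{3 \left(- \frac{1}{109}\right)}{2} = \frac{1}{2} \left(- \frac{3}{109}\right) = - \frac{3}{218}$)
$\sqrt{w{\left(515,M \right)} + 51435} = \sqrt{- \frac{3}{218} + 51435} = \sqrt{\frac{11212827}{218}} = \frac{\sqrt{2444396286}}{218}$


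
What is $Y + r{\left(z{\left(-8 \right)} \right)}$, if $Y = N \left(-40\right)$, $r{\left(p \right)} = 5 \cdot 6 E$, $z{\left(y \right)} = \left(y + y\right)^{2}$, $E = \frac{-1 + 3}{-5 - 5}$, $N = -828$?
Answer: $33114$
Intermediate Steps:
$E = - \frac{1}{5}$ ($E = \frac{2}{-10} = 2 \left(- \frac{1}{10}\right) = - \frac{1}{5} \approx -0.2$)
$z{\left(y \right)} = 4 y^{2}$ ($z{\left(y \right)} = \left(2 y\right)^{2} = 4 y^{2}$)
$r{\left(p \right)} = -6$ ($r{\left(p \right)} = 5 \cdot 6 \left(- \frac{1}{5}\right) = 30 \left(- \frac{1}{5}\right) = -6$)
$Y = 33120$ ($Y = \left(-828\right) \left(-40\right) = 33120$)
$Y + r{\left(z{\left(-8 \right)} \right)} = 33120 - 6 = 33114$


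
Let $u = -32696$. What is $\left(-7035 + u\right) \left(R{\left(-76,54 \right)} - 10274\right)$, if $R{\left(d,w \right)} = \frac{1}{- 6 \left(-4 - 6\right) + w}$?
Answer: $\frac{46534337785}{114} \approx 4.082 \cdot 10^{8}$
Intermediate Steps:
$R{\left(d,w \right)} = \frac{1}{60 + w}$ ($R{\left(d,w \right)} = \frac{1}{\left(-6\right) \left(-10\right) + w} = \frac{1}{60 + w}$)
$\left(-7035 + u\right) \left(R{\left(-76,54 \right)} - 10274\right) = \left(-7035 - 32696\right) \left(\frac{1}{60 + 54} - 10274\right) = - 39731 \left(\frac{1}{114} - 10274\right) = \left(-39731\right) \left(- \frac{1171235}{114}\right) = \frac{46534337785}{114}$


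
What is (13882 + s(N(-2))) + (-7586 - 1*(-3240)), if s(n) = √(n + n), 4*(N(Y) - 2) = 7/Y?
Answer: 19075/2 ≈ 9537.5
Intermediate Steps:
N(Y) = 2 + 7/(4*Y) (N(Y) = 2 + (7/Y)/4 = 2 + 7/(4*Y))
s(n) = √2*√n (s(n) = √(2*n) = √2*√n)
(13882 + s(N(-2))) + (-7586 - 1*(-3240)) = (13882 + √2*√(2 + (7/4)/(-2))) + (-7586 - 1*(-3240)) = (13882 + √2*√(2 + (7/4)*(-½))) + (-7586 + 3240) = (13882 + √2*√(2 - 7/8)) - 4346 = (13882 + √2*√(9/8)) - 4346 = (13882 + √2*(3*√2/4)) - 4346 = (13882 + 3/2) - 4346 = 27767/2 - 4346 = 19075/2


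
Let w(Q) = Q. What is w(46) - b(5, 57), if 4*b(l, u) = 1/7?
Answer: 1287/28 ≈ 45.964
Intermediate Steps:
b(l, u) = 1/28 (b(l, u) = (¼)/7 = (¼)*(⅐) = 1/28)
w(46) - b(5, 57) = 46 - 1*1/28 = 46 - 1/28 = 1287/28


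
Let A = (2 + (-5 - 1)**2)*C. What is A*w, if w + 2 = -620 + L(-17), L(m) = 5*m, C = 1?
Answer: -26866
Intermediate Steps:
w = -707 (w = -2 + (-620 + 5*(-17)) = -2 + (-620 - 85) = -2 - 705 = -707)
A = 38 (A = (2 + (-5 - 1)**2)*1 = (2 + (-6)**2)*1 = (2 + 36)*1 = 38*1 = 38)
A*w = 38*(-707) = -26866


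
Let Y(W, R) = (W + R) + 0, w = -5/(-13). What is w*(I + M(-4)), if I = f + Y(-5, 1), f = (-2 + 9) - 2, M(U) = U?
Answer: -15/13 ≈ -1.1538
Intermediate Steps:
w = 5/13 (w = -5*(-1/13) = 5/13 ≈ 0.38462)
Y(W, R) = R + W (Y(W, R) = (R + W) + 0 = R + W)
f = 5 (f = 7 - 2 = 5)
I = 1 (I = 5 + (1 - 5) = 5 - 4 = 1)
w*(I + M(-4)) = 5*(1 - 4)/13 = (5/13)*(-3) = -15/13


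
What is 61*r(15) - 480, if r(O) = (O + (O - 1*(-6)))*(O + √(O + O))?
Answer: 32460 + 2196*√30 ≈ 44488.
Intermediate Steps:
r(O) = (6 + 2*O)*(O + √2*√O) (r(O) = (O + (O + 6))*(O + √(2*O)) = (O + (6 + O))*(O + √2*√O) = (6 + 2*O)*(O + √2*√O))
61*r(15) - 480 = 61*(2*15² + 6*15 + 2*√2*15^(3/2) + 6*√2*√15) - 480 = 61*(2*225 + 90 + 2*√2*(15*√15) + 6*√30) - 480 = 61*(450 + 90 + 30*√30 + 6*√30) - 480 = 61*(540 + 36*√30) - 480 = (32940 + 2196*√30) - 480 = 32460 + 2196*√30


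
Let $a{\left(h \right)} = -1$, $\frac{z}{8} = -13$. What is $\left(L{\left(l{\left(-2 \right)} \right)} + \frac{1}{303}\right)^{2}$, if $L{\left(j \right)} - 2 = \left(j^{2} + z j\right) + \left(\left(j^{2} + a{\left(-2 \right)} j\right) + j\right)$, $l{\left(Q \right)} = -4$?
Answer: $\frac{18591595201}{91809} \approx 2.025 \cdot 10^{5}$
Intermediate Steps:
$z = -104$ ($z = 8 \left(-13\right) = -104$)
$L{\left(j \right)} = 2 - 104 j + 2 j^{2}$ ($L{\left(j \right)} = 2 + \left(\left(j^{2} - 104 j\right) + \left(\left(j^{2} - j\right) + j\right)\right) = 2 + \left(\left(j^{2} - 104 j\right) + j^{2}\right) = 2 + \left(- 104 j + 2 j^{2}\right) = 2 - 104 j + 2 j^{2}$)
$\left(L{\left(l{\left(-2 \right)} \right)} + \frac{1}{303}\right)^{2} = \left(\left(2 - -416 + 2 \left(-4\right)^{2}\right) + \frac{1}{303}\right)^{2} = \left(\left(2 + 416 + 2 \cdot 16\right) + \frac{1}{303}\right)^{2} = \left(\left(2 + 416 + 32\right) + \frac{1}{303}\right)^{2} = \left(450 + \frac{1}{303}\right)^{2} = \left(\frac{136351}{303}\right)^{2} = \frac{18591595201}{91809}$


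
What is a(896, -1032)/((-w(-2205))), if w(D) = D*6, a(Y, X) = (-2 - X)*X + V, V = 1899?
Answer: -353687/4410 ≈ -80.201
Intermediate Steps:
a(Y, X) = 1899 + X*(-2 - X) (a(Y, X) = (-2 - X)*X + 1899 = X*(-2 - X) + 1899 = 1899 + X*(-2 - X))
w(D) = 6*D
a(896, -1032)/((-w(-2205))) = (1899 - 1*(-1032)**2 - 2*(-1032))/((-6*(-2205))) = (1899 - 1*1065024 + 2064)/((-1*(-13230))) = (1899 - 1065024 + 2064)/13230 = -1061061*1/13230 = -353687/4410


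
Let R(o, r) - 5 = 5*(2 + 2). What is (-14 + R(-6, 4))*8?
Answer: 88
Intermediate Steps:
R(o, r) = 25 (R(o, r) = 5 + 5*(2 + 2) = 5 + 5*4 = 5 + 20 = 25)
(-14 + R(-6, 4))*8 = (-14 + 25)*8 = 11*8 = 88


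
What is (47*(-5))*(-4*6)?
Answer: 5640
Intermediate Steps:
(47*(-5))*(-4*6) = -235*(-24) = 5640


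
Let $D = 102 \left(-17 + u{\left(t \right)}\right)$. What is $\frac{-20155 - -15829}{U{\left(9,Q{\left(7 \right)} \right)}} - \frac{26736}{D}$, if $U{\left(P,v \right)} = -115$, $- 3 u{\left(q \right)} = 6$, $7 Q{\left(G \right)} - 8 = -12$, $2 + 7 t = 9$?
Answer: $\frac{1909738}{37145} \approx 51.413$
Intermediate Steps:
$t = 1$ ($t = - \frac{2}{7} + \frac{1}{7} \cdot 9 = - \frac{2}{7} + \frac{9}{7} = 1$)
$Q{\left(G \right)} = - \frac{4}{7}$ ($Q{\left(G \right)} = \frac{8}{7} + \frac{1}{7} \left(-12\right) = \frac{8}{7} - \frac{12}{7} = - \frac{4}{7}$)
$u{\left(q \right)} = -2$ ($u{\left(q \right)} = \left(- \frac{1}{3}\right) 6 = -2$)
$D = -1938$ ($D = 102 \left(-17 - 2\right) = 102 \left(-19\right) = -1938$)
$\frac{-20155 - -15829}{U{\left(9,Q{\left(7 \right)} \right)}} - \frac{26736}{D} = \frac{-20155 - -15829}{-115} - \frac{26736}{-1938} = \left(-20155 + 15829\right) \left(- \frac{1}{115}\right) - - \frac{4456}{323} = \left(-4326\right) \left(- \frac{1}{115}\right) + \frac{4456}{323} = \frac{4326}{115} + \frac{4456}{323} = \frac{1909738}{37145}$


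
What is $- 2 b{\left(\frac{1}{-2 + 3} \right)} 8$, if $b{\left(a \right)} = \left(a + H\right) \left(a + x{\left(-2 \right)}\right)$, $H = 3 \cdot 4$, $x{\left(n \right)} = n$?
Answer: $208$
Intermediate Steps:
$H = 12$
$b{\left(a \right)} = \left(-2 + a\right) \left(12 + a\right)$ ($b{\left(a \right)} = \left(a + 12\right) \left(a - 2\right) = \left(12 + a\right) \left(-2 + a\right) = \left(-2 + a\right) \left(12 + a\right)$)
$- 2 b{\left(\frac{1}{-2 + 3} \right)} 8 = - 2 \left(-24 + \left(\frac{1}{-2 + 3}\right)^{2} + \frac{10}{-2 + 3}\right) 8 = - 2 \left(-24 + \left(1^{-1}\right)^{2} + \frac{10}{1}\right) 8 = - 2 \left(-24 + 1^{2} + 10 \cdot 1\right) 8 = - 2 \left(-24 + 1 + 10\right) 8 = \left(-2\right) \left(-13\right) 8 = 26 \cdot 8 = 208$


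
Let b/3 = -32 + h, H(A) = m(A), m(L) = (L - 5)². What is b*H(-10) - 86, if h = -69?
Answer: -68261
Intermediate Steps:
m(L) = (-5 + L)²
H(A) = (-5 + A)²
b = -303 (b = 3*(-32 - 69) = 3*(-101) = -303)
b*H(-10) - 86 = -303*(-5 - 10)² - 86 = -303*(-15)² - 86 = -303*225 - 86 = -68175 - 86 = -68261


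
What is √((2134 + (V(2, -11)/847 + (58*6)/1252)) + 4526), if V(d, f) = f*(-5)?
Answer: 2*√967178697331/24101 ≈ 81.611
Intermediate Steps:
V(d, f) = -5*f
√((2134 + (V(2, -11)/847 + (58*6)/1252)) + 4526) = √((2134 + (-5*(-11)/847 + (58*6)/1252)) + 4526) = √((2134 + (55*(1/847) + 348*(1/1252))) + 4526) = √((2134 + (5/77 + 87/313)) + 4526) = √((2134 + 8264/24101) + 4526) = √(51439798/24101 + 4526) = √(160520924/24101) = 2*√967178697331/24101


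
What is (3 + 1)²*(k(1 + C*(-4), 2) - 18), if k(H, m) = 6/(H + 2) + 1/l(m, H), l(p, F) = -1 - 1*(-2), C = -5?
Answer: -6160/23 ≈ -267.83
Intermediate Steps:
l(p, F) = 1 (l(p, F) = -1 + 2 = 1)
k(H, m) = 1 + 6/(2 + H) (k(H, m) = 6/(H + 2) + 1/1 = 6/(2 + H) + 1*1 = 6/(2 + H) + 1 = 1 + 6/(2 + H))
(3 + 1)²*(k(1 + C*(-4), 2) - 18) = (3 + 1)²*((8 + (1 - 5*(-4)))/(2 + (1 - 5*(-4))) - 18) = 4²*((8 + (1 + 20))/(2 + (1 + 20)) - 18) = 16*((8 + 21)/(2 + 21) - 18) = 16*(29/23 - 18) = 16*(-385/23) = -6160/23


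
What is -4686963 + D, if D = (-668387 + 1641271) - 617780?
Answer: -4331859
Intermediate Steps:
D = 355104 (D = 972884 - 617780 = 355104)
-4686963 + D = -4686963 + 355104 = -4331859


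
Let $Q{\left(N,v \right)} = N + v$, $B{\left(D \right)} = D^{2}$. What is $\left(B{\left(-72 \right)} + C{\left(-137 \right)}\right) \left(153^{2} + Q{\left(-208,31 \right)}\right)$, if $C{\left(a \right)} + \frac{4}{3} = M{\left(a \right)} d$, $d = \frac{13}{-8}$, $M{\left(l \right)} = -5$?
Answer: $120592472$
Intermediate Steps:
$d = - \frac{13}{8}$ ($d = 13 \left(- \frac{1}{8}\right) = - \frac{13}{8} \approx -1.625$)
$C{\left(a \right)} = \frac{163}{24}$ ($C{\left(a \right)} = - \frac{4}{3} - - \frac{65}{8} = - \frac{4}{3} + \frac{65}{8} = \frac{163}{24}$)
$\left(B{\left(-72 \right)} + C{\left(-137 \right)}\right) \left(153^{2} + Q{\left(-208,31 \right)}\right) = \left(\left(-72\right)^{2} + \frac{163}{24}\right) \left(153^{2} + \left(-208 + 31\right)\right) = \left(5184 + \frac{163}{24}\right) \left(23409 - 177\right) = \frac{124579}{24} \cdot 23232 = 120592472$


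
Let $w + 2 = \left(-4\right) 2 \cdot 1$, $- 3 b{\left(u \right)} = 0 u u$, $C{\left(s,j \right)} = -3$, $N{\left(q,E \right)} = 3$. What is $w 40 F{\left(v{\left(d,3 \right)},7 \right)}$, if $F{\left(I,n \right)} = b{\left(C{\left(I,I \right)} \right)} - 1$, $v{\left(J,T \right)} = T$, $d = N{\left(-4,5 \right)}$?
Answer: $400$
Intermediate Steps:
$d = 3$
$b{\left(u \right)} = 0$ ($b{\left(u \right)} = - \frac{0 u u}{3} = - \frac{0 u}{3} = \left(- \frac{1}{3}\right) 0 = 0$)
$w = -10$ ($w = -2 + \left(-4\right) 2 \cdot 1 = -2 - 8 = -10$)
$F{\left(I,n \right)} = -1$ ($F{\left(I,n \right)} = 0 - 1 = -1$)
$w 40 F{\left(v{\left(d,3 \right)},7 \right)} = \left(-10\right) 40 \left(-1\right) = \left(-400\right) \left(-1\right) = 400$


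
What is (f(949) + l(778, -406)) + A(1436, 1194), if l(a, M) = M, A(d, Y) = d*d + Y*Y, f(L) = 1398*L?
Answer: 4814028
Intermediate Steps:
A(d, Y) = Y² + d² (A(d, Y) = d² + Y² = Y² + d²)
(f(949) + l(778, -406)) + A(1436, 1194) = (1398*949 - 406) + (1194² + 1436²) = (1326702 - 406) + (1425636 + 2062096) = 1326296 + 3487732 = 4814028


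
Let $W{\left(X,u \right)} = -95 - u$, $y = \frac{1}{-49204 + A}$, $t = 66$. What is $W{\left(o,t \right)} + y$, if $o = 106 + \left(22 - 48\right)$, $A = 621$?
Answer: $- \frac{7821864}{48583} \approx -161.0$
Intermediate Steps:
$y = - \frac{1}{48583}$ ($y = \frac{1}{-49204 + 621} = \frac{1}{-48583} = - \frac{1}{48583} \approx -2.0583 \cdot 10^{-5}$)
$o = 80$ ($o = 106 - 26 = 80$)
$W{\left(o,t \right)} + y = \left(-95 - 66\right) - \frac{1}{48583} = -161 - \frac{1}{48583} = - \frac{7821864}{48583}$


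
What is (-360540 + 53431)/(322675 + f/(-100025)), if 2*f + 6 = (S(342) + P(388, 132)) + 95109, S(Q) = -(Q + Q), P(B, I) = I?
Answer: -61437155450/64551039199 ≈ -0.95176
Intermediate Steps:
S(Q) = -2*Q
f = 94551/2 (f = -3 + ((-2*342 + 132) + 95109)/2 = -3 + ((-684 + 132) + 95109)/2 = -3 + (-552 + 95109)/2 = -3 + (½)*94557 = -3 + 94557/2 = 94551/2 ≈ 47276.)
(-360540 + 53431)/(322675 + f/(-100025)) = (-360540 + 53431)/(322675 + (94551/2)/(-100025)) = -307109/(322675 + (94551/2)*(-1/100025)) = -307109/(322675 - 94551/200050) = -307109/64551039199/200050 = -307109*200050/64551039199 = -61437155450/64551039199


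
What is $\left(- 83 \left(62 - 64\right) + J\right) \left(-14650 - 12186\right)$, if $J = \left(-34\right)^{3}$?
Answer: $1050307368$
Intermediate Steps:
$J = -39304$
$\left(- 83 \left(62 - 64\right) + J\right) \left(-14650 - 12186\right) = \left(- 83 \left(62 - 64\right) - 39304\right) \left(-14650 - 12186\right) = \left(\left(-83\right) \left(-2\right) - 39304\right) \left(-26836\right) = \left(166 - 39304\right) \left(-26836\right) = \left(-39138\right) \left(-26836\right) = 1050307368$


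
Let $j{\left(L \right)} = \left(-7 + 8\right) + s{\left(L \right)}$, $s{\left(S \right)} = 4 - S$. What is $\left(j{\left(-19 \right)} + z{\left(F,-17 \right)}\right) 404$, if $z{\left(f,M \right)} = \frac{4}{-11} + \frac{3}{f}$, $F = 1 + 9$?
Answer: $\frac{531866}{55} \approx 9670.3$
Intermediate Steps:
$F = 10$
$j{\left(L \right)} = 5 - L$ ($j{\left(L \right)} = \left(-7 + 8\right) - \left(-4 + L\right) = 1 - \left(-4 + L\right) = 5 - L$)
$z{\left(f,M \right)} = - \frac{4}{11} + \frac{3}{f}$ ($z{\left(f,M \right)} = 4 \left(- \frac{1}{11}\right) + \frac{3}{f} = - \frac{4}{11} + \frac{3}{f}$)
$\left(j{\left(-19 \right)} + z{\left(F,-17 \right)}\right) 404 = \left(\left(5 - -19\right) - \left(\frac{4}{11} - \frac{3}{10}\right)\right) 404 = \left(\left(5 + 19\right) + \left(- \frac{4}{11} + 3 \cdot \frac{1}{10}\right)\right) 404 = \left(24 + \left(- \frac{4}{11} + \frac{3}{10}\right)\right) 404 = \left(24 - \frac{7}{110}\right) 404 = \frac{2633}{110} \cdot 404 = \frac{531866}{55}$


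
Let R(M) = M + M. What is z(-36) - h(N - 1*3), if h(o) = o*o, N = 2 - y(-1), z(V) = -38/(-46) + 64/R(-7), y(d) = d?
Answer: -603/161 ≈ -3.7453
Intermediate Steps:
R(M) = 2*M
z(V) = -603/161 (z(V) = -38/(-46) + 64/((2*(-7))) = -38*(-1/46) + 64/(-14) = 19/23 + 64*(-1/14) = 19/23 - 32/7 = -603/161)
N = 3 (N = 2 - 1*(-1) = 2 + 1 = 3)
h(o) = o²
z(-36) - h(N - 1*3) = -603/161 - (3 - 1*3)² = -603/161 - (3 - 3)² = -603/161 - 1*0² = -603/161 - 1*0 = -603/161 + 0 = -603/161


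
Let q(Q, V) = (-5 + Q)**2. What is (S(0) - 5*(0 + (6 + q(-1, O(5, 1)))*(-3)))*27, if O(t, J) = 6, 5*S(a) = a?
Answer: 17010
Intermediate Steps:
S(a) = a/5
(S(0) - 5*(0 + (6 + q(-1, O(5, 1)))*(-3)))*27 = ((1/5)*0 - 5*(0 + (6 + (-5 - 1)**2)*(-3)))*27 = (0 - 5*(0 + (6 + (-6)**2)*(-3)))*27 = (0 - 5*(0 + (6 + 36)*(-3)))*27 = (0 - 5*(0 + 42*(-3)))*27 = (0 - 5*(0 - 126))*27 = (0 - 5*(-126))*27 = (0 + 630)*27 = 630*27 = 17010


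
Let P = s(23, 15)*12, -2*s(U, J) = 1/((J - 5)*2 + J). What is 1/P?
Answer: -35/6 ≈ -5.8333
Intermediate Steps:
s(U, J) = -1/(2*(-10 + 3*J)) (s(U, J) = -1/(2*((J - 5)*2 + J)) = -1/(2*((-5 + J)*2 + J)) = -1/(2*((-10 + 2*J) + J)) = -1/(2*(-10 + 3*J)))
P = -6/35 (P = -1/(-20 + 6*15)*12 = -1/(-20 + 90)*12 = -1/70*12 = -6/35 ≈ -0.17143)
1/P = 1/(-6/35) = -35/6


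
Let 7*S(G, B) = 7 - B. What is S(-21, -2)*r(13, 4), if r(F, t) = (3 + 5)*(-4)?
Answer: -288/7 ≈ -41.143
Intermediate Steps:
r(F, t) = -32 (r(F, t) = 8*(-4) = -32)
S(G, B) = 1 - B/7 (S(G, B) = (7 - B)/7 = 1 - B/7)
S(-21, -2)*r(13, 4) = (1 - ⅐*(-2))*(-32) = (1 + 2/7)*(-32) = (9/7)*(-32) = -288/7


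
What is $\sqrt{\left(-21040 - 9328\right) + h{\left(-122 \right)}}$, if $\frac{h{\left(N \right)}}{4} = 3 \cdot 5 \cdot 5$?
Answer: $2 i \sqrt{7517} \approx 173.4 i$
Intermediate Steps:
$h{\left(N \right)} = 300$ ($h{\left(N \right)} = 4 \cdot 3 \cdot 5 \cdot 5 = 4 \cdot 15 \cdot 5 = 4 \cdot 75 = 300$)
$\sqrt{\left(-21040 - 9328\right) + h{\left(-122 \right)}} = \sqrt{\left(-21040 - 9328\right) + 300} = \sqrt{-30368 + 300} = \sqrt{-30068} = 2 i \sqrt{7517}$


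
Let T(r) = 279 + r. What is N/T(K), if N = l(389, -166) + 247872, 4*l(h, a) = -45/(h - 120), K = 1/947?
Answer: 252574584969/284294264 ≈ 888.43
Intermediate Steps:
K = 1/947 ≈ 0.0010560
l(h, a) = -45/(4*(-120 + h)) (l(h, a) = (-45/(h - 120))/4 = (-45/(-120 + h))/4 = -45/(4*(-120 + h)))
N = 266710227/1076 (N = -45/(-480 + 4*389) + 247872 = -45/(-480 + 1556) + 247872 = -45/1076 + 247872 = 266710227/1076 ≈ 2.4787e+5)
N/T(K) = 266710227/(1076*(279 + 1/947)) = 266710227/(1076*(264214/947)) = (266710227/1076)*(947/264214) = 252574584969/284294264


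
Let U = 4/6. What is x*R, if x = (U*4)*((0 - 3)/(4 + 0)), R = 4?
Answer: -8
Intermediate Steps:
U = ⅔ (U = 4*(⅙) = ⅔ ≈ 0.66667)
x = -2 (x = ((⅔)*4)*((0 - 3)/(4 + 0)) = 8*(-3/4)/3 = 8*(-3*¼)/3 = (8/3)*(-¾) = -2)
x*R = -2*4 = -8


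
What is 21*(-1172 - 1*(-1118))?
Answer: -1134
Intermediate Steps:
21*(-1172 - 1*(-1118)) = 21*(-1172 + 1118) = 21*(-54) = -1134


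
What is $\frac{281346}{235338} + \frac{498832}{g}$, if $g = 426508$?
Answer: $\frac{9891268541}{4182230821} \approx 2.3651$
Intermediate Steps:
$\frac{281346}{235338} + \frac{498832}{g} = \frac{281346}{235338} + \frac{498832}{426508} = 281346 \cdot \frac{1}{235338} + 498832 \cdot \frac{1}{426508} = \frac{46891}{39223} + \frac{124708}{106627} = \frac{9891268541}{4182230821}$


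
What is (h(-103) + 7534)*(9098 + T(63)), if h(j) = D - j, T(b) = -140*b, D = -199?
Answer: 2067764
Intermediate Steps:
h(j) = -199 - j
(h(-103) + 7534)*(9098 + T(63)) = ((-199 - 1*(-103)) + 7534)*(9098 - 140*63) = ((-199 + 103) + 7534)*(9098 - 8820) = (-96 + 7534)*278 = 7438*278 = 2067764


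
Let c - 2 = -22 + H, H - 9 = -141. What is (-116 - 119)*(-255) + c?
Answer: 59773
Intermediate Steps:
H = -132 (H = 9 - 141 = -132)
c = -152 (c = 2 + (-22 - 132) = 2 - 154 = -152)
(-116 - 119)*(-255) + c = (-116 - 119)*(-255) - 152 = -235*(-255) - 152 = 59925 - 152 = 59773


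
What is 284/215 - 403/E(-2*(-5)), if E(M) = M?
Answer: -16761/430 ≈ -38.979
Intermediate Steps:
284/215 - 403/E(-2*(-5)) = 284/215 - 403/((-2*(-5))) = 284*(1/215) - 403/10 = 284/215 - 403*⅒ = 284/215 - 403/10 = -16761/430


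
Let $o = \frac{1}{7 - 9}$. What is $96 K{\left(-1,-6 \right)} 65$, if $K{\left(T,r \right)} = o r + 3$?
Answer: $37440$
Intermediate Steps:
$o = - \frac{1}{2}$ ($o = \frac{1}{-2} = - \frac{1}{2} \approx -0.5$)
$K{\left(T,r \right)} = 3 - \frac{r}{2}$ ($K{\left(T,r \right)} = - \frac{r}{2} + 3 = 3 - \frac{r}{2}$)
$96 K{\left(-1,-6 \right)} 65 = 96 \left(3 - -3\right) 65 = 96 \left(3 + 3\right) 65 = 96 \cdot 6 \cdot 65 = 576 \cdot 65 = 37440$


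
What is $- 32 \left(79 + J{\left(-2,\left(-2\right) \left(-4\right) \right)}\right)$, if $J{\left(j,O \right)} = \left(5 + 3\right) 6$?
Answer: $-4064$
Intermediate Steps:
$J{\left(j,O \right)} = 48$ ($J{\left(j,O \right)} = 8 \cdot 6 = 48$)
$- 32 \left(79 + J{\left(-2,\left(-2\right) \left(-4\right) \right)}\right) = - 32 \left(79 + 48\right) = \left(-32\right) 127 = -4064$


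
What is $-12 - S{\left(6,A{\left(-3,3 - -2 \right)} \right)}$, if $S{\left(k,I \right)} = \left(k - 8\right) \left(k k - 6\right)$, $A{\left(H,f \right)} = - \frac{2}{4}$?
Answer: $48$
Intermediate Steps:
$A{\left(H,f \right)} = - \frac{1}{2}$ ($A{\left(H,f \right)} = \left(-2\right) \frac{1}{4} = - \frac{1}{2}$)
$S{\left(k,I \right)} = \left(-8 + k\right) \left(-6 + k^{2}\right)$ ($S{\left(k,I \right)} = \left(-8 + k\right) \left(k^{2} - 6\right) = \left(-8 + k\right) \left(-6 + k^{2}\right)$)
$-12 - S{\left(6,A{\left(-3,3 - -2 \right)} \right)} = -12 - \left(48 + 6^{3} - 8 \cdot 6^{2} - 36\right) = -12 - \left(48 + 216 - 288 - 36\right) = -12 - -60 = -12 + 60 = 48$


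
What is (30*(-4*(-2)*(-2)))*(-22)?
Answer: 10560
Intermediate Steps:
(30*(-4*(-2)*(-2)))*(-22) = (30*(8*(-2)))*(-22) = (30*(-16))*(-22) = -480*(-22) = 10560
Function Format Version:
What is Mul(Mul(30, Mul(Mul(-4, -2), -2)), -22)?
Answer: 10560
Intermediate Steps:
Mul(Mul(30, Mul(Mul(-4, -2), -2)), -22) = Mul(Mul(30, Mul(8, -2)), -22) = Mul(Mul(30, -16), -22) = Mul(-480, -22) = 10560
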